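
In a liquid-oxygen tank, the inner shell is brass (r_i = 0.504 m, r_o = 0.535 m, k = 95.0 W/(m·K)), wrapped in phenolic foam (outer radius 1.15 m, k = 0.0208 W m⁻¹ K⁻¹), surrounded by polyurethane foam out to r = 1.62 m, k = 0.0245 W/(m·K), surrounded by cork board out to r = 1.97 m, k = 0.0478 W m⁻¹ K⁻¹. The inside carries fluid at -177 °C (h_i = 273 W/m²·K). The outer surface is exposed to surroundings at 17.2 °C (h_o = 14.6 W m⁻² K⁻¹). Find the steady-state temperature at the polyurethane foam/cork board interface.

Resistance network (inner→outer):
  R_conv,in = 1/(4πr²h) = 1/(4π·0.504²·273) = 0.001148 K/W
  R_brass = (1/0.504 − 1/0.535)/(4πk) = 0.1150/(4π·95.0) = 9.630×10^-5 K/W
  R_phenolic foam = (1/0.535 − 1/1.15)/(4πk) = 0.9996/(4π·0.0208) = 3.824 K/W
  R_polyurethane foam = (1/1.15 − 1/1.62)/(4πk) = 0.2523/(4π·0.0245) = 0.8194 K/W
  R_cork board = (1/1.62 − 1/1.97)/(4πk) = 0.1097/(4π·0.0478) = 0.1826 K/W
  R_conv,out = 1/(4πr²h) = 1/(4π·1.97²·14.6) = 0.001404 K/W
ΣR = 0.001148 + 9.630×10^-5 + 3.824 + 0.8194 + 0.1826 + 0.001404 = 4.829 K/W
Q = ΔT/ΣR = (-177 °C − 17.2 °C)/4.829 = -40.22 W
From the inner boundary to the polyurethane foam/cork board interface, ΣR_partial = 4.645 K/W.
T_interface = T_in − Q·ΣR_partial = -177 °C − (-40.22)(4.645) = 9.8 °C

T = 9.8 °C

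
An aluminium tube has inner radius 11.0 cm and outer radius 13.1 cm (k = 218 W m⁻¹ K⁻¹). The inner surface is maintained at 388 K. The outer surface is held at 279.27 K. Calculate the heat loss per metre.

Q' = 2πk·ΔT/ln(r₂/r₁) = 2π × 218 × 108.73 / ln(0.131/0.110) = 8.52×10^5 W/m

Q' = 8.52×10^5 W/m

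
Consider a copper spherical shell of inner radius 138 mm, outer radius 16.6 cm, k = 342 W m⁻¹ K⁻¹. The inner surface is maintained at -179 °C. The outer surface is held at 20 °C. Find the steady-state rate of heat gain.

Q = 4πk·ΔT/(1/r₁ − 1/r₂) = 4π × 342 × 199 / (1/0.138 − 1/0.166) = 7.00×10^5 W

Q = 7.00×10^5 W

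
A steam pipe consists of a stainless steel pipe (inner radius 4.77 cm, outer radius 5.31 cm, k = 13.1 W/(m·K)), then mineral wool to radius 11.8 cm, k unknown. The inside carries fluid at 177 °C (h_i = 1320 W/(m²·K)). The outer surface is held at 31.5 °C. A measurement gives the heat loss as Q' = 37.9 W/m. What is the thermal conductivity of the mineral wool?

k = 0.0331 W/m·K

ΣR = ΔT/Q' = |177 − 31.5|/37.9 = 3.839 m·K/W
Known resistances:
  R'_conv,in = 1/(2πr h) = 1/(2π·0.0477·1320) = 0.002528 m·K/W
  R'_stainless steel = ln(0.0531/0.0477)/(2πk) = 0.1072/(2π·13.1) = 0.001303 m·K/W
R_mineral wool = ΣR − ΣR_known = 3.839 − 0.003831 = 3.835 m·K/W
ln(r₂/r₁)/(2πk) = 3.835 ⇒ k = 0.7985/(2π·3.835) = 0.0331 W/m·K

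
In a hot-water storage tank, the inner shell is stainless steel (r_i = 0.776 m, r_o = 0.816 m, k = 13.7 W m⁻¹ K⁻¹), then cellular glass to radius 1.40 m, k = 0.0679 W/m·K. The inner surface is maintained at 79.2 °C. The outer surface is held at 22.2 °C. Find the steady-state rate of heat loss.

Q = 95.1 W

Resistance network (inner→outer):
  R_stainless steel = (1/0.776 − 1/0.816)/(4πk) = 0.06317/(4π·13.7) = 3.669×10^-4 K/W
  R_cellular glass = (1/0.816 − 1/1.40)/(4πk) = 0.5112/(4π·0.0679) = 0.5991 K/W
ΣR = 3.669×10^-4 + 0.5991 = 0.5995 K/W
Q = ΔT/ΣR = (79.2 °C − 22.2 °C)/0.5995 = 95.1 W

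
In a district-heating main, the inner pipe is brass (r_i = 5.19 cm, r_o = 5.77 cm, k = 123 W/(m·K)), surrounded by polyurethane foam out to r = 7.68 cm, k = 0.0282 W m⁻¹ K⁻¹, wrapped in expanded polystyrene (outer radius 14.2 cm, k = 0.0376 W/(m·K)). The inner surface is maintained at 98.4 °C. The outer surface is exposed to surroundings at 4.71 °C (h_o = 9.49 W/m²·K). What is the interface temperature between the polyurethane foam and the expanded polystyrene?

Resistance network (inner→outer):
  R'_brass = ln(0.0577/0.0519)/(2πk) = 0.1059/(2π·123) = 1.371×10^-4 m·K/W
  R'_polyurethane foam = ln(0.0768/0.0577)/(2πk) = 0.2859/(2π·0.0282) = 1.614 m·K/W
  R'_expanded polystyrene = ln(0.142/0.0768)/(2πk) = 0.6146/(2π·0.0376) = 2.602 m·K/W
  R'_conv,out = 1/(2πr h) = 1/(2π·0.142·9.49) = 0.1181 m·K/W
ΣR = 1.371×10^-4 + 1.614 + 2.602 + 0.1181 = 4.334 m·K/W
Q' = ΔT/ΣR = (98.4 °C − 4.71 °C)/4.334 = 21.62 W/m
From the inner boundary to the polyurethane foam/expanded polystyrene interface, ΣR_partial = 1.614 m·K/W.
T_interface = T_in − Q'·ΣR_partial = 98.4 °C − (21.62)(1.614) = 63.5 °C

T = 63.5 °C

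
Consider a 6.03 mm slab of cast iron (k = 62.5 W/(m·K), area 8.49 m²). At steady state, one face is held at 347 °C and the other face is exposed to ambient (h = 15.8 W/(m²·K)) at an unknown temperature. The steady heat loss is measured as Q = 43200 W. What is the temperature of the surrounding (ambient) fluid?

T_out = 24.5 °C

Series resistances:
  R_cast iron = L/(kA) = 0.00603/(62.5·8.49) = 1.136×10^-5 K/W
  R_conv,out = 1/(hA) = 1/(15.8·8.49) = 0.007455 K/W
ΣR = 0.007466 K/W
ΔT = Q·ΣR = 43200 × 0.007466 = 322.5 K
Heat flows outward, so T_out = T_in − ΔT = 347 − 322.5 = 24.5 °C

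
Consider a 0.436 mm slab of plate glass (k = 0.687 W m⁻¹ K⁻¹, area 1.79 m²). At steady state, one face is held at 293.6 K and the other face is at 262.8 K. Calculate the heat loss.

Q = kA·ΔT/L = 0.687 × 1.79 × |293.6 K − 262.8 K| / 4.36×10^-4 = 86900 W

Q = 86.9 kW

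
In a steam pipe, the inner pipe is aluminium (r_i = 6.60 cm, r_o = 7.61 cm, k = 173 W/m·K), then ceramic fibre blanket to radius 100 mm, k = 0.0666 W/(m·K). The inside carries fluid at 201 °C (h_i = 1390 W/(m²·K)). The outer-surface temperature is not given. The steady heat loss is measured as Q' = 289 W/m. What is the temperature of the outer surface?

Series resistances:
  R'_conv,in = 1/(2πr h) = 1/(2π·0.0660·1390) = 0.001735 m·K/W
  R'_aluminium = ln(0.0761/0.0660)/(2πk) = 0.1424/(2π·173) = 1.310×10^-4 m·K/W
  R'_ceramic fibre blanket = ln(0.100/0.0761)/(2πk) = 0.2731/(2π·0.0666) = 0.6527 m·K/W
ΣR = 0.6545 m·K/W
ΔT = Q'·ΣR = 289 × 0.6545 = 189.2 K
Heat flows outward, so T_out = T_in − ΔT = 201 − 189.2 = 11.8 °C

T_out = 11.8 °C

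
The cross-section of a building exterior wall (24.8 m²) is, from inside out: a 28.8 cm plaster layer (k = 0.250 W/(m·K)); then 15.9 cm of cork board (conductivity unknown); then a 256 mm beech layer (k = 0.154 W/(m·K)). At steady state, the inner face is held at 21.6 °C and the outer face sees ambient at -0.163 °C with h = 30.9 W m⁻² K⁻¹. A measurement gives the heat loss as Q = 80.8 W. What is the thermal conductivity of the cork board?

k = 0.0415 W/m·K

ΣR = ΔT/Q = |21.6 − -0.163|/80.8 = 0.2693 K/W
Known resistances:
  R_plaster = L/(kA) = 0.288/(0.250·24.8) = 0.04645 K/W
  R_beech = L/(kA) = 0.256/(0.154·24.8) = 0.06703 K/W
  R_conv,out = 1/(hA) = 1/(30.9·24.8) = 0.001305 K/W
R_cork board = ΣR − ΣR_known = 0.2693 − 0.1148 = 0.1545 K/W
L/(kA) = 0.1545 ⇒ k = 0.159/(0.1545·24.8) = 0.0415 W/m·K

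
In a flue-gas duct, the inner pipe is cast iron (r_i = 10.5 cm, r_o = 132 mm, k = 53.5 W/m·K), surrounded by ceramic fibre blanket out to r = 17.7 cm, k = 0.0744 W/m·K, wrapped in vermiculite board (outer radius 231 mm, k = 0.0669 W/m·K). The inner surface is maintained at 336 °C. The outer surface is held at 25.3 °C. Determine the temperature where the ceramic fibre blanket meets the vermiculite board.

T = 181 °C

Treat each layer as a resistance in series:
  R'_cast iron = ln(0.132/0.105)/(2πk) = 0.2288/(2π·53.5) = 6.808×10^-4 m·K/W
  R'_ceramic fibre blanket = ln(0.177/0.132)/(2πk) = 0.2933/(2π·0.0744) = 0.6275 m·K/W
  R'_vermiculite board = ln(0.231/0.177)/(2πk) = 0.2663/(2π·0.0669) = 0.6335 m·K/W
ΣR = 6.808×10^-4 + 0.6275 + 0.6335 = 1.262 m·K/W
Q' = ΔT/ΣR = (336 °C − 25.3 °C)/1.262 = 246.2 W/m
From the inner boundary to the ceramic fibre blanket/vermiculite board interface, ΣR_partial = 0.6282 m·K/W.
T_interface = T_in − Q'·ΣR_partial = 336 °C − (246.2)(0.6282) = 181 °C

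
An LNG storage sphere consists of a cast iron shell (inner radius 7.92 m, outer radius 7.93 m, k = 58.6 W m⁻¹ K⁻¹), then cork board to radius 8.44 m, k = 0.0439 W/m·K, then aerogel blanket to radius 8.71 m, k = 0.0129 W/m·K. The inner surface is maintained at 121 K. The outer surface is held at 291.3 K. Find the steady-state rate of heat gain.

Q = 4670 W

Treat each layer as a resistance in series:
  R_cast iron = (1/7.92 − 1/7.93)/(4πk) = 1.592×10^-4/(4π·58.6) = 2.162×10^-7 K/W
  R_cork board = (1/7.93 − 1/8.44)/(4πk) = 0.007620/(4π·0.0439) = 0.01381 K/W
  R_aerogel blanket = (1/8.44 − 1/8.71)/(4πk) = 0.003673/(4π·0.0129) = 0.02266 K/W
ΣR = 2.162×10^-7 + 0.01381 + 0.02266 = 0.03647 K/W
Q = ΔT/ΣR = (121 K − 291.3 K)/0.03647 = -4670 W
(Negative Q ⇒ heat flows inward; heat gain = 4670 W.)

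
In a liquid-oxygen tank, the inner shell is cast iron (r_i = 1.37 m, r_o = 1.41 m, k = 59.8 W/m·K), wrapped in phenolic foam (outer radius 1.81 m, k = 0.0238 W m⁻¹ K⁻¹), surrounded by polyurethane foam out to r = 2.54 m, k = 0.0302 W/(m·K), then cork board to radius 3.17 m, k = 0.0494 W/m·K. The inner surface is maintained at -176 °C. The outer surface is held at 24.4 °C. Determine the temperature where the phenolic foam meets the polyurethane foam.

Resistance network (inner→outer):
  R_cast iron = (1/1.37 − 1/1.41)/(4πk) = 0.02071/(4π·59.8) = 2.756×10^-5 K/W
  R_phenolic foam = (1/1.41 − 1/1.81)/(4πk) = 0.1567/(4π·0.0238) = 0.5241 K/W
  R_polyurethane foam = (1/1.81 − 1/2.54)/(4πk) = 0.1588/(4π·0.0302) = 0.4184 K/W
  R_cork board = (1/2.54 − 1/3.17)/(4πk) = 0.07824/(4π·0.0494) = 0.1260 K/W
ΣR = 2.756×10^-5 + 0.5241 + 0.4184 + 0.1260 = 1.069 K/W
Q = ΔT/ΣR = (-176 °C − 24.4 °C)/1.069 = -187.5 W
From the inner boundary to the phenolic foam/polyurethane foam interface, ΣR_partial = 0.5241 K/W.
T_interface = T_in − Q·ΣR_partial = -176 °C − (-187.5)(0.5241) = -77.7 °C

T = -77.7 °C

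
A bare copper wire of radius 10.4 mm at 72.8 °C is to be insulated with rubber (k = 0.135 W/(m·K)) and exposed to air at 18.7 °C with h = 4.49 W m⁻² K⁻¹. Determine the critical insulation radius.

For a cylinder, r_cr = k_ins/h = 0.135/4.49 = 0.0301 m = 3.01 cm

r_cr = 3.01 cm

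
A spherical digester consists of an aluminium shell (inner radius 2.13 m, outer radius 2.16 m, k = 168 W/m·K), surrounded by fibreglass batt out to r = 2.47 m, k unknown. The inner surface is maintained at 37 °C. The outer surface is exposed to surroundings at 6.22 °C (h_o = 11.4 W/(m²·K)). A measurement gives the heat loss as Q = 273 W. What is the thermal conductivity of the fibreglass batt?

ΣR = ΔT/Q = |37 − 6.22|/273 = 0.1127 K/W
Known resistances:
  R_aluminium = (1/2.13 − 1/2.16)/(4πk) = 0.006521/(4π·168) = 3.089×10^-6 K/W
  R_conv,out = 1/(4πr²h) = 1/(4π·2.47²·11.4) = 0.001144 K/W
R_fibreglass batt = ΣR − ΣR_known = 0.1127 − 0.001147 = 0.1116 K/W
(1/r₁−1/r₂)/(4πk) = 0.1116 ⇒ k = 0.05810/(4π·0.1116) = 0.0414 W/m·K

k = 0.0414 W/m·K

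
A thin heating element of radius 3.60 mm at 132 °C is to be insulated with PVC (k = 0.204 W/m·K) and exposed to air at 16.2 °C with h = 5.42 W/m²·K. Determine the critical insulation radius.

For a cylinder, r_cr = k_ins/h = 0.204/5.42 = 0.0376 m = 3.76 cm

r_cr = 3.76 cm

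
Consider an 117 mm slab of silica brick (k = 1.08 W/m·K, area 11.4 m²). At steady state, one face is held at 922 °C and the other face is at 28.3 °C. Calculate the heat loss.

Q = kA·ΔT/L = 1.08 × 11.4 × |922 °C − 28.3 °C| / 0.117 = 94000 W

Q = 94.0 kW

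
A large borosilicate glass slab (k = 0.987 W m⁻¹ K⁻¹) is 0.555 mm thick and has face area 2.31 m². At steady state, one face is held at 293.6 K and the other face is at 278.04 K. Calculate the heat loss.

Q = kA·ΔT/L = 0.987 × 2.31 × |293.6 K − 278.04 K| / 5.55×10^-4 = 63900 W

Q = 63.9 kW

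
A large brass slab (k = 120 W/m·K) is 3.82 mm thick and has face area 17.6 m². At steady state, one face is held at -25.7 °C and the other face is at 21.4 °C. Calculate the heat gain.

Q = 26000 kW

Q = kA·ΔT/L = 120 × 17.6 × |-25.7 °C − 21.4 °C| / 0.00382 = 2.60×10^7 W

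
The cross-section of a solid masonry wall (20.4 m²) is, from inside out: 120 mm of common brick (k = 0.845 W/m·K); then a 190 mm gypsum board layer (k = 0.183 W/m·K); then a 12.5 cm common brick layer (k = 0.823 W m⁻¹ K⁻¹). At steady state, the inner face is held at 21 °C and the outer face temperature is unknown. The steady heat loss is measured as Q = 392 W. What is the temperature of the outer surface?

T_out = -4.60 °C

Sum the resistances:
  R_common brick = L/(kA) = 0.120/(0.845·20.4) = 0.006961 K/W
  R_gypsum board = L/(kA) = 0.190/(0.183·20.4) = 0.05089 K/W
  R_common brick = L/(kA) = 0.125/(0.823·20.4) = 0.007445 K/W
ΣR = 0.06530 K/W
ΔT = Q·ΣR = 392 × 0.06530 = 25.60 K
Heat flows outward, so T_out = T_in − ΔT = 21 − 25.60 = -4.60 °C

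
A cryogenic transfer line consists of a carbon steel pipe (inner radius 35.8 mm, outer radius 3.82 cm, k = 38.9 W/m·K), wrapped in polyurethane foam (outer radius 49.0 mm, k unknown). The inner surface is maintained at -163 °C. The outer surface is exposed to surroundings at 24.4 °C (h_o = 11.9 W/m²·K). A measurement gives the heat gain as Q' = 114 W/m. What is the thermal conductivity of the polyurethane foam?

ΣR = ΔT/Q' = |-163 − 24.4|/114 = 1.644 m·K/W
Known resistances:
  R'_carbon steel = ln(0.0382/0.0358)/(2πk) = 0.06489/(2π·38.9) = 2.655×10^-4 m·K/W
  R'_conv,out = 1/(2πr h) = 1/(2π·0.0490·11.9) = 0.2729 m·K/W
R_polyurethane foam = ΣR − ΣR_known = 1.644 − 0.2732 = 1.371 m·K/W
ln(r₂/r₁)/(2πk) = 1.371 ⇒ k = 0.2490/(2π·1.371) = 0.0289 W/m·K

k = 0.0289 W/m·K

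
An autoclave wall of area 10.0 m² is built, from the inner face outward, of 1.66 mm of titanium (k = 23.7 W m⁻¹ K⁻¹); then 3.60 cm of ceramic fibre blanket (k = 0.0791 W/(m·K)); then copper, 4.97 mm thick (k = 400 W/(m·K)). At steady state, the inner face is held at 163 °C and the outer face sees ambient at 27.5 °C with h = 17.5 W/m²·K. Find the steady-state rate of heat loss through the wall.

Q = 2640 W

Series thermal resistances, inner to outer:
  R_titanium = L/(kA) = 0.00166/(23.7·10.0) = 7.004×10^-6 K/W
  R_ceramic fibre blanket = L/(kA) = 0.0360/(0.0791·10.0) = 0.04551 K/W
  R_copper = L/(kA) = 0.00497/(400·10.0) = 1.242×10^-6 K/W
  R_conv,out = 1/(hA) = 1/(17.5·10.0) = 0.005714 K/W
ΣR = 7.004×10^-6 + 0.04551 + 1.242×10^-6 + 0.005714 = 0.05123 K/W
Q = ΔT/ΣR = (163 °C − 27.5 °C)/0.05123 = 2640 W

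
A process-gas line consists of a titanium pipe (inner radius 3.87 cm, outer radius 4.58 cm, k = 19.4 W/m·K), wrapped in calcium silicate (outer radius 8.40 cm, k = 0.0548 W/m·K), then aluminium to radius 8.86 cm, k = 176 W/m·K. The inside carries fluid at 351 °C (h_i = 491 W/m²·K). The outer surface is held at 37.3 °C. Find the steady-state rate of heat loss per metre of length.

Series thermal resistances, inner to outer:
  R'_conv,in = 1/(2πr h) = 1/(2π·0.0387·491) = 0.008376 m·K/W
  R'_titanium = ln(0.0458/0.0387)/(2πk) = 0.1684/(2π·19.4) = 0.001382 m·K/W
  R'_calcium silicate = ln(0.0840/0.0458)/(2πk) = 0.6065/(2π·0.0548) = 1.762 m·K/W
  R'_aluminium = ln(0.0886/0.0840)/(2πk) = 0.05332/(2π·176) = 4.821×10^-5 m·K/W
ΣR = 0.008376 + 0.001382 + 1.762 + 4.821×10^-5 = 1.772 m·K/W
Q' = ΔT/ΣR = (351 °C − 37.3 °C)/1.772 = 177 W/m

Q' = 177 W/m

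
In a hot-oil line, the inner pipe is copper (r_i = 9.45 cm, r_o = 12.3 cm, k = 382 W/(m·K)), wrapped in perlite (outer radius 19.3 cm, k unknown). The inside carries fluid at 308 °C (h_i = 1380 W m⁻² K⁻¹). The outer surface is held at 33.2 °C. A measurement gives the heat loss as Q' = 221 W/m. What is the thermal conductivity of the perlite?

k = 0.0577 W/m·K

ΣR = ΔT/Q' = |308 − 33.2|/221 = 1.243 m·K/W
Known resistances:
  R'_conv,in = 1/(2πr h) = 1/(2π·0.0945·1380) = 0.001220 m·K/W
  R'_copper = ln(0.123/0.0945)/(2πk) = 0.2636/(2π·382) = 1.098×10^-4 m·K/W
R_perlite = ΣR − ΣR_known = 1.243 − 0.001330 = 1.242 m·K/W
ln(r₂/r₁)/(2πk) = 1.242 ⇒ k = 0.4505/(2π·1.242) = 0.0577 W/m·K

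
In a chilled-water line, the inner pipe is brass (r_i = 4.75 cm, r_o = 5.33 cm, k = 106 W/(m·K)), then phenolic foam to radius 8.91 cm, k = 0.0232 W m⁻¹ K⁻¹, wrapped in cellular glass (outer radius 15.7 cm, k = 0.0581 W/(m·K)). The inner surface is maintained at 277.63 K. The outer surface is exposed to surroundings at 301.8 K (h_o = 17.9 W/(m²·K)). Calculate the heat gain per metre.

Q' = 4.71 W/m

Treat each layer as a resistance in series:
  R'_brass = ln(0.0533/0.0475)/(2πk) = 0.1152/(2π·106) = 1.730×10^-4 m·K/W
  R'_phenolic foam = ln(0.0891/0.0533)/(2πk) = 0.5138/(2π·0.0232) = 3.525 m·K/W
  R'_cellular glass = ln(0.157/0.0891)/(2πk) = 0.5665/(2π·0.0581) = 1.552 m·K/W
  R'_conv,out = 1/(2πr h) = 1/(2π·0.157·17.9) = 0.05663 m·K/W
ΣR = 1.730×10^-4 + 3.525 + 1.552 + 0.05663 = 5.134 m·K/W
Q' = ΔT/ΣR = (277.63 K − 301.8 K)/5.134 = -4.71 W/m
(Negative Q' ⇒ heat flows inward; heat gain = 4.71 W/m.)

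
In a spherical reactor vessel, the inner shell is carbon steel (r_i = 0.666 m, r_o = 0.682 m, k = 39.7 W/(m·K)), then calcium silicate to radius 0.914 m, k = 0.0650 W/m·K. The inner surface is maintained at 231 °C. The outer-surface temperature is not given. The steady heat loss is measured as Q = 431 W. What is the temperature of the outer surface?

T_out = 34.6 °C

Sum the resistances:
  R_carbon steel = (1/0.666 − 1/0.682)/(4πk) = 0.03523/(4π·39.7) = 7.061×10^-5 K/W
  R_calcium silicate = (1/0.682 − 1/0.914)/(4πk) = 0.3722/(4π·0.0650) = 0.4557 K/W
ΣR = 0.4557 K/W
ΔT = Q·ΣR = 431 × 0.4557 = 196.4 K
Heat flows outward, so T_out = T_in − ΔT = 231 − 196.4 = 34.6 °C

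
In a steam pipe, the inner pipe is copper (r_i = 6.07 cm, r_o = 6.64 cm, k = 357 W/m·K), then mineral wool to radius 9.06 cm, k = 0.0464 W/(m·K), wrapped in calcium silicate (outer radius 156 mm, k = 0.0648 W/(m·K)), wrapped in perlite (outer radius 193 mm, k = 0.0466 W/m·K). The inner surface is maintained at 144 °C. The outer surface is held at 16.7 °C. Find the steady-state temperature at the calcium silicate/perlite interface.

T = 46.3 °C

Treat each layer as a resistance in series:
  R'_copper = ln(0.0664/0.0607)/(2πk) = 0.08975/(2π·357) = 4.001×10^-5 m·K/W
  R'_mineral wool = ln(0.0906/0.0664)/(2πk) = 0.3108/(2π·0.0464) = 1.066 m·K/W
  R'_calcium silicate = ln(0.156/0.0906)/(2πk) = 0.5434/(2π·0.0648) = 1.335 m·K/W
  R'_perlite = ln(0.193/0.156)/(2πk) = 0.2128/(2π·0.0466) = 0.7269 m·K/W
ΣR = 4.001×10^-5 + 1.066 + 1.335 + 0.7269 = 3.128 m·K/W
Q' = ΔT/ΣR = (144 °C − 16.7 °C)/3.128 = 40.70 W/m
From the inner boundary to the calcium silicate/perlite interface, ΣR_partial = 2.401 m·K/W.
T_interface = T_in − Q'·ΣR_partial = 144 °C − (40.70)(2.401) = 46.3 °C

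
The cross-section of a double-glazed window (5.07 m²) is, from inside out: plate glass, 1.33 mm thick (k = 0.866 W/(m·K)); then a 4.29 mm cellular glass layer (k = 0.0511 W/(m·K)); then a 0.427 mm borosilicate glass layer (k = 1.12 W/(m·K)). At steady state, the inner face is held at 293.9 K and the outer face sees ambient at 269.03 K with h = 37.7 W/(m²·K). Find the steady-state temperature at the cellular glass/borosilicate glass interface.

Series thermal resistances, inner to outer:
  R_plate glass = L/(kA) = 0.00133/(0.866·5.07) = 3.029×10^-4 K/W
  R_cellular glass = L/(kA) = 0.00429/(0.0511·5.07) = 0.01656 K/W
  R_borosilicate glass = L/(kA) = 4.27×10^-4/(1.12·5.07) = 7.520×10^-5 K/W
  R_conv,out = 1/(hA) = 1/(37.7·5.07) = 0.005232 K/W
ΣR = 3.029×10^-4 + 0.01656 + 7.520×10^-5 + 0.005232 = 0.02217 K/W
Q = ΔT/ΣR = (293.9 K − 269.03 K)/0.02217 = 1122 W
From the inner boundary to the cellular glass/borosilicate glass interface, ΣR_partial = 0.01686 K/W.
T_interface = T_in − Q·ΣR_partial = 293.9 K − (1122)(0.01686) = 274.98 K

T = 274.98 K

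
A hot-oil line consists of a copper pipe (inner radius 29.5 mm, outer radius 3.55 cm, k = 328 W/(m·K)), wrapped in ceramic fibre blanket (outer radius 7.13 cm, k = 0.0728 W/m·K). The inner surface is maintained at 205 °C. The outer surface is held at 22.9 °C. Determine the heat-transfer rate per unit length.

Series thermal resistances, inner to outer:
  R'_copper = ln(0.0355/0.0295)/(2πk) = 0.1851/(2π·328) = 8.984×10^-5 m·K/W
  R'_ceramic fibre blanket = ln(0.0713/0.0355)/(2πk) = 0.6974/(2π·0.0728) = 1.525 m·K/W
ΣR = 8.984×10^-5 + 1.525 = 1.525 m·K/W
Q' = ΔT/ΣR = (205 °C − 22.9 °C)/1.525 = 119 W/m

Q' = 119 W/m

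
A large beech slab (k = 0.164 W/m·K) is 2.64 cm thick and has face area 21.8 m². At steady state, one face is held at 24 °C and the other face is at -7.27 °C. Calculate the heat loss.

Q = kA·ΔT/L = 0.164 × 21.8 × |24 °C − -7.27 °C| / 0.0264 = 4230 W

Q = 4230 W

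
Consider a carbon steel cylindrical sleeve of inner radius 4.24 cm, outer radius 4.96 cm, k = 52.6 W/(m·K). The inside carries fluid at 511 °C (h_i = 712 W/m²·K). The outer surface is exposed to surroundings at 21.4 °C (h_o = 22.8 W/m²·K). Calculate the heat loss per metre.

Q' = 3340 W/m

Treat each layer as a resistance in series:
  R'_conv,in = 1/(2πr h) = 1/(2π·0.0424·712) = 0.005272 m·K/W
  R'_carbon steel = ln(0.0496/0.0424)/(2πk) = 0.1568/(2π·52.6) = 4.746×10^-4 m·K/W
  R'_conv,out = 1/(2πr h) = 1/(2π·0.0496·22.8) = 0.1407 m·K/W
ΣR = 0.005272 + 4.746×10^-4 + 0.1407 = 0.1464 m·K/W
Q' = ΔT/ΣR = (511 °C − 21.4 °C)/0.1464 = 3340 W/m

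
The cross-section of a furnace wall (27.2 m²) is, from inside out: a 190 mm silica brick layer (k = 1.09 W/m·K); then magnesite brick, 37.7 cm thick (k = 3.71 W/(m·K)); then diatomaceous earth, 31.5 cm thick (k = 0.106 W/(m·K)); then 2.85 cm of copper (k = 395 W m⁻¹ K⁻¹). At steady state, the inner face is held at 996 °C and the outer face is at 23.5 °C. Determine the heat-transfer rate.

Q = 8.14 kW

Treat each layer as a resistance in series:
  R_silica brick = L/(kA) = 0.190/(1.09·27.2) = 0.006409 K/W
  R_magnesite brick = L/(kA) = 0.377/(3.71·27.2) = 0.003736 K/W
  R_diatomaceous earth = L/(kA) = 0.315/(0.106·27.2) = 0.1093 K/W
  R_copper = L/(kA) = 0.0285/(395·27.2) = 2.653×10^-6 K/W
ΣR = 0.006409 + 0.003736 + 0.1093 + 2.653×10^-6 = 0.1194 K/W
Q = ΔT/ΣR = (996 °C − 23.5 °C)/0.1194 = 8140 W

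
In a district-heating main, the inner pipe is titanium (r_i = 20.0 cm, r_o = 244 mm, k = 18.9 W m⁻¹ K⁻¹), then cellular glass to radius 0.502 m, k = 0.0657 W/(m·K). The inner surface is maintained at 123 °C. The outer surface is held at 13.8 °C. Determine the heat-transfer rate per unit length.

Treat each layer as a resistance in series:
  R'_titanium = ln(0.244/0.200)/(2πk) = 0.1989/(2π·18.9) = 0.001675 m·K/W
  R'_cellular glass = ln(0.502/0.244)/(2πk) = 0.7214/(2π·0.0657) = 1.748 m·K/W
ΣR = 0.001675 + 1.748 = 1.750 m·K/W
Q' = ΔT/ΣR = (123 °C − 13.8 °C)/1.750 = 62.4 W/m

Q' = 62.4 W/m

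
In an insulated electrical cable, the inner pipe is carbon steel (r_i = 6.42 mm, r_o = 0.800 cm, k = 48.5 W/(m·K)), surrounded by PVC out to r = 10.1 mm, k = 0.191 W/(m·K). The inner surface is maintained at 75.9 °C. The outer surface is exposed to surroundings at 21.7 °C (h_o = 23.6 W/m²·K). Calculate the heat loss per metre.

Treat each layer as a resistance in series:
  R'_carbon steel = ln(0.00800/0.00642)/(2πk) = 0.2200/(2π·48.5) = 7.220×10^-4 m·K/W
  R'_PVC = ln(0.0101/0.00800)/(2πk) = 0.2331/(2π·0.191) = 0.1942 m·K/W
  R'_conv,out = 1/(2πr h) = 1/(2π·0.0101·23.6) = 0.6677 m·K/W
ΣR = 7.220×10^-4 + 0.1942 + 0.6677 = 0.8626 m·K/W
Q' = ΔT/ΣR = (75.9 °C − 21.7 °C)/0.8626 = 62.8 W/m

Q' = 62.8 W/m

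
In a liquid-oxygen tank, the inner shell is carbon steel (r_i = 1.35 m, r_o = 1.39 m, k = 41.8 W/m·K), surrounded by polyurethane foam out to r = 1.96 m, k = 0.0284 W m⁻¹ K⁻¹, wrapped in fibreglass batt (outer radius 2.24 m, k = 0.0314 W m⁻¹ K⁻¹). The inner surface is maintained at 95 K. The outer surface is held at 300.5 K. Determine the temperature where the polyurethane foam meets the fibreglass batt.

Treat each layer as a resistance in series:
  R_carbon steel = (1/1.35 − 1/1.39)/(4πk) = 0.02132/(4π·41.8) = 4.058×10^-5 K/W
  R_polyurethane foam = (1/1.39 − 1/1.96)/(4πk) = 0.2092/(4π·0.0284) = 0.5862 K/W
  R_fibreglass batt = (1/1.96 − 1/2.24)/(4πk) = 0.06378/(4π·0.0314) = 0.1616 K/W
ΣR = 4.058×10^-5 + 0.5862 + 0.1616 = 0.7478 K/W
Q = ΔT/ΣR = (95 K − 300.5 K)/0.7478 = -274.8 W
From the inner boundary to the polyurethane foam/fibreglass batt interface, ΣR_partial = 0.5862 K/W.
T_interface = T_in − Q·ΣR_partial = 95 K − (-274.8)(0.5862) = 256.1 K

T = 256.1 K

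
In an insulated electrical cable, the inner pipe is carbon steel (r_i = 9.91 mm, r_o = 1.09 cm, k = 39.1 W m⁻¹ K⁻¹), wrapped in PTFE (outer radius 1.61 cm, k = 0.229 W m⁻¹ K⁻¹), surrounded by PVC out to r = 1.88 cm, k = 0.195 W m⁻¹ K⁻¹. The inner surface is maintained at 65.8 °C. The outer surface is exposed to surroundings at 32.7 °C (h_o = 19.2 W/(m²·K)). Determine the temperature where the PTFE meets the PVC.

Series thermal resistances, inner to outer:
  R'_carbon steel = ln(0.0109/0.00991)/(2πk) = 0.09522/(2π·39.1) = 3.876×10^-4 m·K/W
  R'_PTFE = ln(0.0161/0.0109)/(2πk) = 0.3901/(2π·0.229) = 0.2711 m·K/W
  R'_PVC = ln(0.0188/0.0161)/(2πk) = 0.1550/(2π·0.195) = 0.1265 m·K/W
  R'_conv,out = 1/(2πr h) = 1/(2π·0.0188·19.2) = 0.4409 m·K/W
ΣR = 3.876×10^-4 + 0.2711 + 0.1265 + 0.4409 = 0.8389 m·K/W
Q' = ΔT/ΣR = (65.8 °C − 32.7 °C)/0.8389 = 39.46 W/m
From the inner boundary to the PTFE/PVC interface, ΣR_partial = 0.2715 m·K/W.
T_interface = T_in − Q'·ΣR_partial = 65.8 °C − (39.46)(0.2715) = 55.1 °C

T = 55.1 °C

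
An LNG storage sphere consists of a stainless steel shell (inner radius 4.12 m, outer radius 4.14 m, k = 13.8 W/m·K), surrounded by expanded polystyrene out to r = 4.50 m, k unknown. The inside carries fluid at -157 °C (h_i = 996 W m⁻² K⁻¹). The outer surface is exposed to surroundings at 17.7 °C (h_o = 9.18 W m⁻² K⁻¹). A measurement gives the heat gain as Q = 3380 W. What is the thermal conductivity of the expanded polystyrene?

k = 0.0300 W/m·K

ΣR = ΔT/Q = |-157 − 17.7|/3380 = 0.05169 K/W
Known resistances:
  R_conv,in = 1/(4πr²h) = 1/(4π·4.12²·996) = 4.707×10^-6 K/W
  R_stainless steel = (1/4.12 − 1/4.14)/(4πk) = 0.001173/(4π·13.8) = 6.762×10^-6 K/W
  R_conv,out = 1/(4πr²h) = 1/(4π·4.50²·9.18) = 4.281×10^-4 K/W
R_expanded polystyrene = ΣR − ΣR_known = 0.05169 − 4.396×10^-4 = 0.05125 K/W
(1/r₁−1/r₂)/(4πk) = 0.05125 ⇒ k = 0.01932/(4π·0.05125) = 0.0300 W/m·K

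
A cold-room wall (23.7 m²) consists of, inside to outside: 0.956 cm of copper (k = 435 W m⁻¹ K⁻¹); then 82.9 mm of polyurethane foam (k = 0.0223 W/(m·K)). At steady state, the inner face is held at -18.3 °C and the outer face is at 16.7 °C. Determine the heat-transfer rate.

Q = 223 W

Treat each layer as a resistance in series:
  R_copper = L/(kA) = 0.00956/(435·23.7) = 9.273×10^-7 K/W
  R_polyurethane foam = L/(kA) = 0.0829/(0.0223·23.7) = 0.1569 K/W
ΣR = 9.273×10^-7 + 0.1569 = 0.1569 K/W
Q = ΔT/ΣR = (-18.3 °C − 16.7 °C)/0.1569 = -223 W
(Negative Q ⇒ heat flows inward; heat gain = 223 W.)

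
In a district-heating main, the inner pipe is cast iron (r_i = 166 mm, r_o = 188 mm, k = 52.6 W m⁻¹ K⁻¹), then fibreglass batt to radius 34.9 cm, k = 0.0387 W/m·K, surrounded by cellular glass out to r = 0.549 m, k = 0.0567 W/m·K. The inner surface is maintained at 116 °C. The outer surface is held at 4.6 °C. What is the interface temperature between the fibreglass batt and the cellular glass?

T = 41.7 °C

Treat each layer as a resistance in series:
  R'_cast iron = ln(0.188/0.166)/(2πk) = 0.1245/(2π·52.6) = 3.766×10^-4 m·K/W
  R'_fibreglass batt = ln(0.349/0.188)/(2πk) = 0.6186/(2π·0.0387) = 2.544 m·K/W
  R'_cellular glass = ln(0.549/0.349)/(2πk) = 0.4530/(2π·0.0567) = 1.272 m·K/W
ΣR = 3.766×10^-4 + 2.544 + 1.272 = 3.816 m·K/W
Q' = ΔT/ΣR = (116 °C − 4.6 °C)/3.816 = 29.19 W/m
From the inner boundary to the fibreglass batt/cellular glass interface, ΣR_partial = 2.544 m·K/W.
T_interface = T_in − Q'·ΣR_partial = 116 °C − (29.19)(2.544) = 41.7 °C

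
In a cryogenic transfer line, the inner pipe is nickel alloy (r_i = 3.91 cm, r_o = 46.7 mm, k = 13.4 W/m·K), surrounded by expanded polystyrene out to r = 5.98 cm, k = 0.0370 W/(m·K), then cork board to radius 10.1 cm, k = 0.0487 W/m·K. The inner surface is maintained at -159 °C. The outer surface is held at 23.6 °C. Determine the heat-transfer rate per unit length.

Q' = 65.7 W/m

Resistance network (inner→outer):
  R'_nickel alloy = ln(0.0467/0.0391)/(2πk) = 0.1776/(2π·13.4) = 0.002110 m·K/W
  R'_expanded polystyrene = ln(0.0598/0.0467)/(2πk) = 0.2473/(2π·0.0370) = 1.064 m·K/W
  R'_cork board = ln(0.101/0.0598)/(2πk) = 0.5241/(2π·0.0487) = 1.713 m·K/W
ΣR = 0.002110 + 1.064 + 1.713 = 2.779 m·K/W
Q' = ΔT/ΣR = (-159 °C − 23.6 °C)/2.779 = -65.7 W/m
(Negative Q' ⇒ heat flows inward; heat gain = 65.7 W/m.)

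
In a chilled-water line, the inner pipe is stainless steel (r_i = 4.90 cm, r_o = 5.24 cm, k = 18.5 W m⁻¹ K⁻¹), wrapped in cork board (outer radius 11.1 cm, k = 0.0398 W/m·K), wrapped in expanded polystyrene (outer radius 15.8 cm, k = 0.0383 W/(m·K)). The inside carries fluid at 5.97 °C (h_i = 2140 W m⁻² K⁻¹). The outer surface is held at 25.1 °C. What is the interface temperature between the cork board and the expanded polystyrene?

Series thermal resistances, inner to outer:
  R'_conv,in = 1/(2πr h) = 1/(2π·0.0490·2140) = 0.001518 m·K/W
  R'_stainless steel = ln(0.0524/0.0490)/(2πk) = 0.06709/(2π·18.5) = 5.771×10^-4 m·K/W
  R'_cork board = ln(0.111/0.0524)/(2πk) = 0.7506/(2π·0.0398) = 3.002 m·K/W
  R'_expanded polystyrene = ln(0.158/0.111)/(2πk) = 0.3531/(2π·0.0383) = 1.467 m·K/W
ΣR = 0.001518 + 5.771×10^-4 + 3.002 + 1.467 = 4.471 m·K/W
Q' = ΔT/ΣR = (5.97 °C − 25.1 °C)/4.471 = -4.279 W/m
From the inner boundary to the cork board/expanded polystyrene interface, ΣR_partial = 3.004 m·K/W.
T_interface = T_in − Q'·ΣR_partial = 5.97 °C − (-4.279)(3.004) = 18.8 °C

T = 18.8 °C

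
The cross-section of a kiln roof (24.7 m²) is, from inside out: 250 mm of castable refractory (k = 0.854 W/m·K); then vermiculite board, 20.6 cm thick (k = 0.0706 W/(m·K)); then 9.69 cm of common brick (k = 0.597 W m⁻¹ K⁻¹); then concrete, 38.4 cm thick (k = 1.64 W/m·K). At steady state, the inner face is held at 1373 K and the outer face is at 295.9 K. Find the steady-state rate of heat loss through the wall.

Q = 7.38 kW

Resistance network (inner→outer):
  R_castable refractory = L/(kA) = 0.250/(0.854·24.7) = 0.01185 K/W
  R_vermiculite board = L/(kA) = 0.206/(0.0706·24.7) = 0.1181 K/W
  R_common brick = L/(kA) = 0.0969/(0.597·24.7) = 0.006571 K/W
  R_concrete = L/(kA) = 0.384/(1.64·24.7) = 0.009480 K/W
ΣR = 0.01185 + 0.1181 + 0.006571 + 0.009480 = 0.1460 K/W
Q = ΔT/ΣR = (1373 K − 295.9 K)/0.1460 = 7380 W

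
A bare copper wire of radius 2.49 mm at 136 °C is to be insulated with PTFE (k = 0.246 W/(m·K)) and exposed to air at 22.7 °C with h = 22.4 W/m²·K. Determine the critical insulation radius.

r_cr = 1.10 cm

For a cylinder, r_cr = k_ins/h = 0.246/22.4 = 0.0110 m = 1.10 cm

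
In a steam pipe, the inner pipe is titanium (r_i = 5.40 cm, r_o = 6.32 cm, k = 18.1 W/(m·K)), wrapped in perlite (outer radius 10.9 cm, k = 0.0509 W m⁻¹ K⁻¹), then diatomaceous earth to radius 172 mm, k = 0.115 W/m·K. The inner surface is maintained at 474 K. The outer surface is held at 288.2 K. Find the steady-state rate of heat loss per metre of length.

Q' = 79.5 W/m

Treat each layer as a resistance in series:
  R'_titanium = ln(0.0632/0.0540)/(2πk) = 0.1573/(2π·18.1) = 0.001383 m·K/W
  R'_perlite = ln(0.109/0.0632)/(2πk) = 0.5450/(2π·0.0509) = 1.704 m·K/W
  R'_diatomaceous earth = ln(0.172/0.109)/(2πk) = 0.4561/(2π·0.115) = 0.6313 m·K/W
ΣR = 0.001383 + 1.704 + 0.6313 = 2.337 m·K/W
Q' = ΔT/ΣR = (474 K − 288.2 K)/2.337 = 79.5 W/m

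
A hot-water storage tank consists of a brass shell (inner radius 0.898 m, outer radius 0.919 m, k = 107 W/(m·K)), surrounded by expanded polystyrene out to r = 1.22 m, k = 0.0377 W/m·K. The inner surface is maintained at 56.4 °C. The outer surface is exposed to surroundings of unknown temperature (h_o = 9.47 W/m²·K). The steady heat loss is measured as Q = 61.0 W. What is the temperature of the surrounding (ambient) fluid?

T_out = 21.5 °C

Series resistances:
  R_brass = (1/0.898 − 1/0.919)/(4πk) = 0.02545/(4π·107) = 1.892×10^-5 K/W
  R_expanded polystyrene = (1/0.919 − 1/1.22)/(4πk) = 0.2685/(4π·0.0377) = 0.5667 K/W
  R_conv,out = 1/(4πr²h) = 1/(4π·1.22²·9.47) = 0.005646 K/W
ΣR = 0.5723 K/W
ΔT = Q·ΣR = 61.0 × 0.5723 = 34.91 K
Heat flows outward, so T_out = T_in − ΔT = 56.4 − 34.91 = 21.5 °C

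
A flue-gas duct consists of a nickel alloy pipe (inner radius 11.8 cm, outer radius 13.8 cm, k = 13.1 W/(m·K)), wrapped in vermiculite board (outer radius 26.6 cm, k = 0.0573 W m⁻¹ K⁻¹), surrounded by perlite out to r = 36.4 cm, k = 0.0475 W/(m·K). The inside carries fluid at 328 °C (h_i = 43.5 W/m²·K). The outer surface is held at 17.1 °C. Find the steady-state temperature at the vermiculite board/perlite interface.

T = 130 °C

Series thermal resistances, inner to outer:
  R'_conv,in = 1/(2πr h) = 1/(2π·0.118·43.5) = 0.03101 m·K/W
  R'_nickel alloy = ln(0.138/0.118)/(2πk) = 0.1566/(2π·13.1) = 0.001902 m·K/W
  R'_vermiculite board = ln(0.266/0.138)/(2πk) = 0.6562/(2π·0.0573) = 1.823 m·K/W
  R'_perlite = ln(0.364/0.266)/(2πk) = 0.3137/(2π·0.0475) = 1.051 m·K/W
ΣR = 0.03101 + 0.001902 + 1.823 + 1.051 = 2.907 m·K/W
Q' = ΔT/ΣR = (328 °C − 17.1 °C)/2.907 = 106.9 W/m
From the inner boundary to the vermiculite board/perlite interface, ΣR_partial = 1.856 m·K/W.
T_interface = T_in − Q'·ΣR_partial = 328 °C − (106.9)(1.856) = 130 °C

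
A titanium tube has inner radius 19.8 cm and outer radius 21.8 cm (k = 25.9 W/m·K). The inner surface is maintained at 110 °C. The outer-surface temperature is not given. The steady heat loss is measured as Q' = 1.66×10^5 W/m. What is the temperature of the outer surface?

T_out = 11.8 °C

Sum the resistances:
  R'_titanium = ln(0.218/0.198)/(2πk) = 0.09623/(2π·25.9) = 5.913×10^-4 m·K/W
ΣR = 5.913×10^-4 m·K/W
ΔT = Q'·ΣR = 1.66×10^5 × 5.913×10^-4 = 98.16 K
Heat flows outward, so T_out = T_in − ΔT = 110 − 98.16 = 11.8 °C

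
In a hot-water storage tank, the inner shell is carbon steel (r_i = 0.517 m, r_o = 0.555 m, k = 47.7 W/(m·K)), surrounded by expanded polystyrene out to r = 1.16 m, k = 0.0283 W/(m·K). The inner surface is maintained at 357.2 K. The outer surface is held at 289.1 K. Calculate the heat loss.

Q = 25.8 W

Treat each layer as a resistance in series:
  R_carbon steel = (1/0.517 − 1/0.555)/(4πk) = 0.1324/(4π·47.7) = 2.209×10^-4 K/W
  R_expanded polystyrene = (1/0.555 − 1/1.16)/(4πk) = 0.9397/(4π·0.0283) = 2.642 K/W
ΣR = 2.209×10^-4 + 2.642 = 2.642 K/W
Q = ΔT/ΣR = (357.2 K − 289.1 K)/2.642 = 25.8 W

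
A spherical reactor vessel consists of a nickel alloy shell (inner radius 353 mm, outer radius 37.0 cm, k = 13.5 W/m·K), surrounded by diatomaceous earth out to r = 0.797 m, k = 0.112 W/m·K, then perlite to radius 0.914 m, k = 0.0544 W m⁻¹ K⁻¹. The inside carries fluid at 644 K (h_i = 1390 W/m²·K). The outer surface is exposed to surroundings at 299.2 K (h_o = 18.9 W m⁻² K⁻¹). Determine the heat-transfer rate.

Treat each layer as a resistance in series:
  R_conv,in = 1/(4πr²h) = 1/(4π·0.353²·1390) = 4.594×10^-4 K/W
  R_nickel alloy = (1/0.353 − 1/0.370)/(4πk) = 0.1302/(4π·13.5) = 7.672×10^-4 K/W
  R_diatomaceous earth = (1/0.370 − 1/0.797)/(4πk) = 1.448/(4π·0.112) = 1.029 K/W
  R_perlite = (1/0.797 − 1/0.914)/(4πk) = 0.1606/(4π·0.0544) = 0.2349 K/W
  R_conv,out = 1/(4πr²h) = 1/(4π·0.914²·18.9) = 0.005040 K/W
ΣR = 4.594×10^-4 + 7.672×10^-4 + 1.029 + 0.2349 + 0.005040 = 1.270 K/W
Q = ΔT/ΣR = (644 K − 299.2 K)/1.270 = 271 W

Q = 271 W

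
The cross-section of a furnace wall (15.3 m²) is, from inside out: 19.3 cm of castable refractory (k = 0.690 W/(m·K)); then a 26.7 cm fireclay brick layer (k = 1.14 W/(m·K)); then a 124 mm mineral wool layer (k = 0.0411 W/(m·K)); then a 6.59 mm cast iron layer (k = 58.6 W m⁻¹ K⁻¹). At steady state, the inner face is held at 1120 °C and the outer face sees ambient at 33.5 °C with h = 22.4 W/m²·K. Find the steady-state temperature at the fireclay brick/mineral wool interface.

T = 964 °C

Treat each layer as a resistance in series:
  R_castable refractory = L/(kA) = 0.193/(0.690·15.3) = 0.01828 K/W
  R_fireclay brick = L/(kA) = 0.267/(1.14·15.3) = 0.01531 K/W
  R_mineral wool = L/(kA) = 0.124/(0.0411·15.3) = 0.1972 K/W
  R_cast iron = L/(kA) = 0.00659/(58.6·15.3) = 7.350×10^-6 K/W
  R_conv,out = 1/(hA) = 1/(22.4·15.3) = 0.002918 K/W
ΣR = 0.01828 + 0.01531 + 0.1972 + 7.350×10^-6 + 0.002918 = 0.2337 K/W
Q = ΔT/ΣR = (1120 °C − 33.5 °C)/0.2337 = 4649 W
From the inner boundary to the fireclay brick/mineral wool interface, ΣR_partial = 0.03359 K/W.
T_interface = T_in − Q·ΣR_partial = 1120 °C − (4649)(0.03359) = 964 °C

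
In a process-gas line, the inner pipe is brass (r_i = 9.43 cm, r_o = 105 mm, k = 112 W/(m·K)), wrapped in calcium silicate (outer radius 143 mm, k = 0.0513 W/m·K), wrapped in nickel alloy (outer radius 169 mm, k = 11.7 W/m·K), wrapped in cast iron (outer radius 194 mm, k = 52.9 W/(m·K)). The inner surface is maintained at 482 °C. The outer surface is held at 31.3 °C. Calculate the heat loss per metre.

Resistance network (inner→outer):
  R'_brass = ln(0.105/0.0943)/(2πk) = 0.1075/(2π·112) = 1.527×10^-4 m·K/W
  R'_calcium silicate = ln(0.143/0.105)/(2πk) = 0.3089/(2π·0.0513) = 0.9583 m·K/W
  R'_nickel alloy = ln(0.169/0.143)/(2πk) = 0.1671/(2π·11.7) = 0.002272 m·K/W
  R'_cast iron = ln(0.194/0.169)/(2πk) = 0.1380/(2π·52.9) = 4.151×10^-4 m·K/W
ΣR = 1.527×10^-4 + 0.9583 + 0.002272 + 4.151×10^-4 = 0.9611 m·K/W
Q' = ΔT/ΣR = (482 °C − 31.3 °C)/0.9611 = 469 W/m

Q' = 469 W/m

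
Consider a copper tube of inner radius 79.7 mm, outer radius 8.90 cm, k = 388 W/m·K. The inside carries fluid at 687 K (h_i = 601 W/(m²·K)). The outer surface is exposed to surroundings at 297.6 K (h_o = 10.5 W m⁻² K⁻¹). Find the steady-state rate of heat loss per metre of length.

Q' = 2.24 kW/m

Series thermal resistances, inner to outer:
  R'_conv,in = 1/(2πr h) = 1/(2π·0.0797·601) = 0.003323 m·K/W
  R'_copper = ln(0.0890/0.0797)/(2πk) = 0.1104/(2π·388) = 4.527×10^-5 m·K/W
  R'_conv,out = 1/(2πr h) = 1/(2π·0.0890·10.5) = 0.1703 m·K/W
ΣR = 0.003323 + 4.527×10^-5 + 0.1703 = 0.1737 m·K/W
Q' = ΔT/ΣR = (687 K − 297.6 K)/0.1737 = 2240 W/m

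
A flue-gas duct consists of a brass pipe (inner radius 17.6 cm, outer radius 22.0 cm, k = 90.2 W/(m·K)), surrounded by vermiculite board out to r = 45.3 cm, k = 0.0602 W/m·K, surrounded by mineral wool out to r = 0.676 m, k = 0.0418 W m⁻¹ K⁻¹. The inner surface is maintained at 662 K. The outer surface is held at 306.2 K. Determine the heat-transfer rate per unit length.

Treat each layer as a resistance in series:
  R'_brass = ln(0.220/0.176)/(2πk) = 0.2231/(2π·90.2) = 3.937×10^-4 m·K/W
  R'_vermiculite board = ln(0.453/0.220)/(2πk) = 0.7223/(2π·0.0602) = 1.910 m·K/W
  R'_mineral wool = ln(0.676/0.453)/(2πk) = 0.4003/(2π·0.0418) = 1.524 m·K/W
ΣR = 3.937×10^-4 + 1.910 + 1.524 = 3.434 m·K/W
Q' = ΔT/ΣR = (662 K − 306.2 K)/3.434 = 104 W/m

Q' = 104 W/m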